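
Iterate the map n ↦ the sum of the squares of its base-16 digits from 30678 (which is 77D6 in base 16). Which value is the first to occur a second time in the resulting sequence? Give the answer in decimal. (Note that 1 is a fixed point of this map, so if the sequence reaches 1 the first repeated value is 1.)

30678 = (7,7,13,6)_16 → 7² + 7² + 13² + 6² = 49 + 49 + 169 + 36 = 303
303 = (1,2,15)_16 → 1² + 2² + 15² = 1 + 4 + 225 = 230
230 = (14,6)_16 → 14² + 6² = 196 + 36 = 232
232 = (14,8)_16 → 14² + 8² = 196 + 64 = 260
260 = (1,0,4)_16 → 1² + 0² + 4² = 1 + 0 + 16 = 17
17 = (1,1)_16 → 1² + 1² = 1 + 1 = 2
2 = (2)_16 → 2² = 4
4 = (4)_16 → 4² = 16
16 = (1,0)_16 → 1² + 0² = 1 + 0 = 1  — reached the fixed point 1.
1 → 1, so 1 is the first repeated value.

1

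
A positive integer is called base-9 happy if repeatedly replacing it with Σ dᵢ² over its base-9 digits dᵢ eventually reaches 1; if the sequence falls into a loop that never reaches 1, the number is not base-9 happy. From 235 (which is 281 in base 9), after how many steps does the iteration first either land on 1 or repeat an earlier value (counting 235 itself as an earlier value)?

235 = (2,8,1)_9 → 2² + 8² + 1² = 4 + 64 + 1 = 69
69 = (7,6)_9 → 7² + 6² = 49 + 36 = 85
85 = (1,0,4)_9 → 1² + 0² + 4² = 1 + 0 + 16 = 17
17 = (1,8)_9 → 1² + 8² = 1 + 64 = 65
65 = (7,2)_9 → 7² + 2² = 49 + 4 = 53
53 = (5,8)_9 → 5² + 8² = 25 + 64 = 89
89 = (1,0,8)_9 → 1² + 0² + 8² = 1 + 0 + 64 = 65  — 65 repeats.
That took 7 steps.

7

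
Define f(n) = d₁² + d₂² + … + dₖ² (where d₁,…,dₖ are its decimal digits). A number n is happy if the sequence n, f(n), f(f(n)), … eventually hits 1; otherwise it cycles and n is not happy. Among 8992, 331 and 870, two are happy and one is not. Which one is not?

8992: 8992 → 230 → 13 → 10 → 1  — reaches 1 (happy)
331: 331 → 19 → 82 → 68 → 100 → 1  — reaches 1 (happy)
870: 870 → 113 → 11 → 2 → 4 → 16 → 37 → 58 → 89 → 145 → 42 → 20 → 4  — repeats 4 (not happy)

870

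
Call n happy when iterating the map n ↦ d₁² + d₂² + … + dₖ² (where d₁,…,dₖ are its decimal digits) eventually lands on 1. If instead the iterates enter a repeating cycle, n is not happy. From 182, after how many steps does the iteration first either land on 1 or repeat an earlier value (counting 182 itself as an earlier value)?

14

182 → 1² + 8² + 2² = 69
69 → 6² + 9² = 117
117 → 1² + 1² + 7² = 51
51 → 5² + 1² = 26
26 → 2² + 6² = 40
40 → 4² + 0² = 16
16 → 1² + 6² = 37
37 → 3² + 7² = 58
58 → 5² + 8² = 89
89 → 8² + 9² = 145
145 → 1² + 4² + 5² = 42
42 → 4² + 2² = 20
20 → 2² + 0² = 4
4 → 4² = 16  — 16 repeats.
That took 14 steps.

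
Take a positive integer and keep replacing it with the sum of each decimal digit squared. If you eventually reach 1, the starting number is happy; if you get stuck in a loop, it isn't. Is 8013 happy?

8013 → 8² + 0² + 1² + 3² = 74
74 → 7² + 4² = 65
65 → 6² + 5² = 61
61 → 6² + 1² = 37
37 → 3² + 7² = 58
58 → 5² + 8² = 89
89 → 8² + 9² = 145
145 → 1² + 4² + 5² = 42
42 → 4² + 2² = 20
20 → 2² + 0² = 4
4 → 4² = 16
16 → 1² + 6² = 37  — 37 already seen; the sequence cycles without reaching 1.

not happy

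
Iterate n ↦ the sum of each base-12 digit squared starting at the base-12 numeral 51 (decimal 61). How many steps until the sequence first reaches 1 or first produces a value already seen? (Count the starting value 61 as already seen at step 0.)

61 = (5,1)_12 → 5² + 1² = 26
26 = (2,2)_12 → 2² + 2² = 8
8 = (8)_12 → 8² = 64
64 = (5,4)_12 → 5² + 4² = 41
41 = (3,5)_12 → 3² + 5² = 34
34 = (2,10)_12 → 2² + 10² = 104
104 = (8,8)_12 → 8² + 8² = 128
128 = (10,8)_12 → 10² + 8² = 164
164 = (1,1,8)_12 → 1² + 1² + 8² = 66
66 = (5,6)_12 → 5² + 6² = 61  — 61 repeats.
That took 10 steps.

10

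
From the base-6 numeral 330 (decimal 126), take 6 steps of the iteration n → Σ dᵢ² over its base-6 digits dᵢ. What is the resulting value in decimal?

126 = (3,3,0)_6 → 3² + 3² + 0² = 9 + 9 + 0 = 18
18 = (3,0)_6 → 3² + 0² = 9 + 0 = 9
9 = (1,3)_6 → 1² + 3² = 1 + 9 = 10
10 = (1,4)_6 → 1² + 4² = 1 + 16 = 17
17 = (2,5)_6 → 2² + 5² = 4 + 25 = 29
29 = (4,5)_6 → 4² + 5² = 16 + 25 = 41

41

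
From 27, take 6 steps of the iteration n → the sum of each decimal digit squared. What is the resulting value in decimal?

89

27 → 2² + 7² = 53
53 → 5² + 3² = 34
34 → 3² + 4² = 25
25 → 2² + 5² = 29
29 → 2² + 9² = 85
85 → 8² + 5² = 89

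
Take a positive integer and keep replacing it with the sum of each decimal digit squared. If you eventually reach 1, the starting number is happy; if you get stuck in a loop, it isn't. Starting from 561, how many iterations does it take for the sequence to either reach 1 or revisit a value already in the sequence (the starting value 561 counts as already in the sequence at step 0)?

11

561 → 62
62 → 40
40 → 16
16 → 37
37 → 58
58 → 89
89 → 145
145 → 42
42 → 20
20 → 4
4 → 16  — 16 repeats.
That took 11 steps.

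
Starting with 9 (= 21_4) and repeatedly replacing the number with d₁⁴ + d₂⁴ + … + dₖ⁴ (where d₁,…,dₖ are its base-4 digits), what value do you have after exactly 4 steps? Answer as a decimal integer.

1

9 = (2,1)_4 → 2⁴ + 1⁴ = 16 + 1 = 17
17 = (1,0,1)_4 → 1⁴ + 0⁴ + 1⁴ = 1 + 0 + 1 = 2
2 = (2)_4 → 2⁴ = 16
16 = (1,0,0)_4 → 1⁴ + 0⁴ + 0⁴ = 1 + 0 + 0 = 1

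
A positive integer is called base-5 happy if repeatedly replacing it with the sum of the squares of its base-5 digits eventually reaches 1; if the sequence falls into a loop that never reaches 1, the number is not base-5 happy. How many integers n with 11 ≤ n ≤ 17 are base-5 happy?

1

11: 11 → 5 → 1  (reaches 1)
12: 12 → 8 → 10 → 4 → 16 → 10  (repeats 10)
13: 13 → 13  (repeats 13)
14: 14 → 20 → 16 → 10 → 4 → 16  (repeats 16)
15: 15 → 9 → 17 → 13 → 13  (repeats 13)
16: 16 → 10 → 4 → 16  (repeats 16)
17: 17 → 13 → 13  (repeats 13)
base-5 happy: 11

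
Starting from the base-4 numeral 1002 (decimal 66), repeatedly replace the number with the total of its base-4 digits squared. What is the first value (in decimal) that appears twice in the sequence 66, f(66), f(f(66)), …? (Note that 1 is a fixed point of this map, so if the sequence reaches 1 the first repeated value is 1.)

66 = (1,0,0,2)_4 → 5
5 = (1,1)_4 → 2
2 = (2)_4 → 4
4 = (1,0)_4 → 1  — reached the fixed point 1.
1 → 1, so 1 is the first repeated value.

1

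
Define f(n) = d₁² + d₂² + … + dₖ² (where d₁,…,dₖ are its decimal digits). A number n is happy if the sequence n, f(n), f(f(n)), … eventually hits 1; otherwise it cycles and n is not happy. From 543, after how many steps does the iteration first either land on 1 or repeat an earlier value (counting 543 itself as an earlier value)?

13

543 → 50
50 → 25
25 → 29
29 → 85
85 → 89
89 → 145
145 → 42
42 → 20
20 → 4
4 → 16
16 → 37
37 → 58
58 → 89  — 89 repeats.
That took 13 steps.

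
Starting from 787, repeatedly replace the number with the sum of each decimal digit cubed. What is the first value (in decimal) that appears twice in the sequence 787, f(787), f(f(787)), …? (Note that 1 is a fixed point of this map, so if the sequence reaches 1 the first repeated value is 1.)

1

787 → 7³ + 8³ + 7³ = 343 + 512 + 343 = 1198
1198 → 1³ + 1³ + 9³ + 8³ = 1 + 1 + 729 + 512 = 1243
1243 → 1³ + 2³ + 4³ + 3³ = 1 + 8 + 64 + 27 = 100
100 → 1³ + 0³ + 0³ = 1 + 0 + 0 = 1  — reached the fixed point 1.
1 → 1, so 1 is the first repeated value.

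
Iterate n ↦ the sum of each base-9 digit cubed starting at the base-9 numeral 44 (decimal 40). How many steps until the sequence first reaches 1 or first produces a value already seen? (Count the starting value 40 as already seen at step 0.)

40 = (4,4)_9 → 4³ + 4³ = 64 + 64 = 128
128 = (1,5,2)_9 → 1³ + 5³ + 2³ = 1 + 125 + 8 = 134
134 = (1,5,8)_9 → 1³ + 5³ + 8³ = 1 + 125 + 512 = 638
638 = (7,7,8)_9 → 7³ + 7³ + 8³ = 343 + 343 + 512 = 1198
1198 = (1,5,7,1)_9 → 1³ + 5³ + 7³ + 1³ = 1 + 125 + 343 + 1 = 470
470 = (5,7,2)_9 → 5³ + 7³ + 2³ = 125 + 343 + 8 = 476
476 = (5,7,8)_9 → 5³ + 7³ + 8³ = 125 + 343 + 512 = 980
980 = (1,3,0,8)_9 → 1³ + 3³ + 0³ + 8³ = 1 + 27 + 0 + 512 = 540
540 = (6,6,0)_9 → 6³ + 6³ + 0³ = 216 + 216 + 0 = 432
432 = (5,3,0)_9 → 5³ + 3³ + 0³ = 125 + 27 + 0 = 152
152 = (1,7,8)_9 → 1³ + 7³ + 8³ = 1 + 343 + 512 = 856
856 = (1,1,5,1)_9 → 1³ + 1³ + 5³ + 1³ = 1 + 1 + 125 + 1 = 128  — 128 repeats.
That took 12 steps.

12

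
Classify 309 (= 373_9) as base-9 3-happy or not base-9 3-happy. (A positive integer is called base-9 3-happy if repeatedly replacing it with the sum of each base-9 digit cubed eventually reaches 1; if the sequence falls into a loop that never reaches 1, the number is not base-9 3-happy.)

309 = (3,7,3)_9 → 3³ + 7³ + 3³ = 397
397 = (4,8,1)_9 → 4³ + 8³ + 1³ = 577
577 = (7,1,1)_9 → 7³ + 1³ + 1³ = 345
345 = (4,2,3)_9 → 4³ + 2³ + 3³ = 99
99 = (1,2,0)_9 → 1³ + 2³ + 0³ = 9
9 = (1,0)_9 → 1³ + 0³ = 1  — reached 1.

base-9 3-happy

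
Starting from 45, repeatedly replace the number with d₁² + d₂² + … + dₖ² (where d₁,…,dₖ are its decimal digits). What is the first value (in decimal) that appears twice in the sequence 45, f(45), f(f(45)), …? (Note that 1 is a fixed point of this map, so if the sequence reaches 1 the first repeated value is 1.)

89

45 → 4² + 5² = 41
41 → 4² + 1² = 17
17 → 1² + 7² = 50
50 → 5² + 0² = 25
25 → 2² + 5² = 29
29 → 2² + 9² = 85
85 → 8² + 5² = 89
89 → 8² + 9² = 145
145 → 1² + 4² + 5² = 42
42 → 4² + 2² = 20
20 → 2² + 0² = 4
4 → 4² = 16
16 → 1² + 6² = 37
37 → 3² + 7² = 58
58 → 5² + 8² = 89  — 89 already appeared earlier.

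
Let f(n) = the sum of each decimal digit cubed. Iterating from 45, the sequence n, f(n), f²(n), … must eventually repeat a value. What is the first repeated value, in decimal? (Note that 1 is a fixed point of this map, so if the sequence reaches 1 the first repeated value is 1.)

153

45 → 4³ + 5³ = 189
189 → 1³ + 8³ + 9³ = 1242
1242 → 1³ + 2³ + 4³ + 2³ = 81
81 → 8³ + 1³ = 513
513 → 5³ + 1³ + 3³ = 153
153 → 1³ + 5³ + 3³ = 153  — 153 already appeared earlier.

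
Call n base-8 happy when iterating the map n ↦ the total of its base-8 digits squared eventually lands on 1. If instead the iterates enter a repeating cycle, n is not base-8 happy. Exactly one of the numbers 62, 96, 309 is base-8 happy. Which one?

309

62: 62 → 85 → 30 → 45 → 50 → 40 → 25 → 10 → 5 → 25  — repeats 25 (not base-8 happy)
96: 96 → 17 → 5 → 25 → 10 → 5  — repeats 5 (not base-8 happy)
309: 309 → 77 → 27 → 18 → 8 → 1  — reaches 1 (base-8 happy)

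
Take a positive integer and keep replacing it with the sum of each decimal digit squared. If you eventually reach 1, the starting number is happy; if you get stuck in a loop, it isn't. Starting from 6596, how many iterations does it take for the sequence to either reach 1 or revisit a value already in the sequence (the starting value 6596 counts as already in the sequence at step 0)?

6596 → 6² + 5² + 9² + 6² = 36 + 25 + 81 + 36 = 178
178 → 1² + 7² + 8² = 1 + 49 + 64 = 114
114 → 1² + 1² + 4² = 1 + 1 + 16 = 18
18 → 1² + 8² = 1 + 64 = 65
65 → 6² + 5² = 36 + 25 = 61
61 → 6² + 1² = 36 + 1 = 37
37 → 3² + 7² = 9 + 49 = 58
58 → 5² + 8² = 25 + 64 = 89
89 → 8² + 9² = 64 + 81 = 145
145 → 1² + 4² + 5² = 1 + 16 + 25 = 42
42 → 4² + 2² = 16 + 4 = 20
20 → 2² + 0² = 4 + 0 = 4
4 → 4² = 16
16 → 1² + 6² = 1 + 36 = 37  — 37 repeats.
That took 14 steps.

14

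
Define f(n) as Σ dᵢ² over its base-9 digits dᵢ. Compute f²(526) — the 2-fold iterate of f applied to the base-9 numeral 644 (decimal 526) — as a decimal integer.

74

526 = (6,4,4)_9 → 6² + 4² + 4² = 68
68 = (7,5)_9 → 7² + 5² = 74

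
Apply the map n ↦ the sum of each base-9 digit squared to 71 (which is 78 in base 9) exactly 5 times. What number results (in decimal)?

71 = (7,8)_9 → 7² + 8² = 49 + 64 = 113
113 = (1,3,5)_9 → 1² + 3² + 5² = 1 + 9 + 25 = 35
35 = (3,8)_9 → 3² + 8² = 9 + 64 = 73
73 = (8,1)_9 → 8² + 1² = 64 + 1 = 65
65 = (7,2)_9 → 7² + 2² = 49 + 4 = 53

53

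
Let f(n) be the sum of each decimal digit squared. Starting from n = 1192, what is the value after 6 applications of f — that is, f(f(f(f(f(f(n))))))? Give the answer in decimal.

1192 → 1² + 1² + 9² + 2² = 1 + 1 + 81 + 4 = 87
87 → 8² + 7² = 64 + 49 = 113
113 → 1² + 1² + 3² = 1 + 1 + 9 = 11
11 → 1² + 1² = 1 + 1 = 2
2 → 2² = 4
4 → 4² = 16

16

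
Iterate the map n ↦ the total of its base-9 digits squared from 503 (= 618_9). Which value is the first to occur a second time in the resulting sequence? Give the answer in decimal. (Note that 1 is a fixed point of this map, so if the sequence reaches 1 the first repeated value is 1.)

503 = (6,1,8)_9 → 6² + 1² + 8² = 36 + 1 + 64 = 101
101 = (1,2,2)_9 → 1² + 2² + 2² = 1 + 4 + 4 = 9
9 = (1,0)_9 → 1² + 0² = 1 + 0 = 1  — reached the fixed point 1.
1 → 1, so 1 is the first repeated value.

1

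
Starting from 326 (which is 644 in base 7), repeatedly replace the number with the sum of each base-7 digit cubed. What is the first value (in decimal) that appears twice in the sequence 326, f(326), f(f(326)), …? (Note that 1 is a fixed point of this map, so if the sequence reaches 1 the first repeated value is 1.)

2

326 = (6,4,4)_7 → 6³ + 4³ + 4³ = 216 + 64 + 64 = 344
344 = (1,0,0,1)_7 → 1³ + 0³ + 0³ + 1³ = 1 + 0 + 0 + 1 = 2
2 = (2)_7 → 2³ = 8
8 = (1,1)_7 → 1³ + 1³ = 1 + 1 = 2  — 2 already appeared earlier.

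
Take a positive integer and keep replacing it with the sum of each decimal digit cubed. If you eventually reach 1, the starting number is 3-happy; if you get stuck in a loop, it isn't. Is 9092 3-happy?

9092 → 1466
1466 → 497
497 → 1136
1136 → 245
245 → 197
197 → 1073
1073 → 371
371 → 371  — 371 already seen; the sequence cycles without reaching 1.

not 3-happy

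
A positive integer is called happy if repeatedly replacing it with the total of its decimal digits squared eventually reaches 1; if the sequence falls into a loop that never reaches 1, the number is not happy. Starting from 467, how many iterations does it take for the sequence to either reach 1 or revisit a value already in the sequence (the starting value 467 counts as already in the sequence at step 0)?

467 → 101
101 → 2
2 → 4
4 → 16
16 → 37
37 → 58
58 → 89
89 → 145
145 → 42
42 → 20
20 → 4  — 4 repeats.
That took 11 steps.

11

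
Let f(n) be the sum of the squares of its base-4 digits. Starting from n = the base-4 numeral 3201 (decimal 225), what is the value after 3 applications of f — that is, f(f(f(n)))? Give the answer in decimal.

225 = (3,2,0,1)_4 → 3² + 2² + 0² + 1² = 9 + 4 + 0 + 1 = 14
14 = (3,2)_4 → 3² + 2² = 9 + 4 = 13
13 = (3,1)_4 → 3² + 1² = 9 + 1 = 10

10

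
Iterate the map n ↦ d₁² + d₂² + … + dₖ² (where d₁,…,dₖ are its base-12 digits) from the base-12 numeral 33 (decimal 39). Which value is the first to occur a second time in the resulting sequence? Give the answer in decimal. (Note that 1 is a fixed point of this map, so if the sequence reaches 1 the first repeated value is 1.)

100

39 = (3,3)_12 → 3² + 3² = 18
18 = (1,6)_12 → 1² + 6² = 37
37 = (3,1)_12 → 3² + 1² = 10
10 = (10)_12 → 10² = 100
100 = (8,4)_12 → 8² + 4² = 80
80 = (6,8)_12 → 6² + 8² = 100  — 100 already appeared earlier.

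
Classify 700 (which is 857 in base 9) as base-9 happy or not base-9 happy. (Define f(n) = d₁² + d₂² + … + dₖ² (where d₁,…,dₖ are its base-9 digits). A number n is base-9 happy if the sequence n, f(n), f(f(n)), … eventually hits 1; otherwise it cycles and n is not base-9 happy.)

not base-9 happy

700 = (8,5,7)_9 → 8² + 5² + 7² = 138
138 = (1,6,3)_9 → 1² + 6² + 3² = 46
46 = (5,1)_9 → 5² + 1² = 26
26 = (2,8)_9 → 2² + 8² = 68
68 = (7,5)_9 → 7² + 5² = 74
74 = (8,2)_9 → 8² + 2² = 68  — 68 already seen; the sequence cycles without reaching 1.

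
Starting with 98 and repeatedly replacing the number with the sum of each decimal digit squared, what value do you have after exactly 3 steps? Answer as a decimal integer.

20

98 → 145
145 → 42
42 → 20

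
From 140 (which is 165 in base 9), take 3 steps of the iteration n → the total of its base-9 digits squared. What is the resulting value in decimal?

6

140 = (1,6,5)_9 → 1² + 6² + 5² = 1 + 36 + 25 = 62
62 = (6,8)_9 → 6² + 8² = 36 + 64 = 100
100 = (1,2,1)_9 → 1² + 2² + 1² = 1 + 4 + 1 = 6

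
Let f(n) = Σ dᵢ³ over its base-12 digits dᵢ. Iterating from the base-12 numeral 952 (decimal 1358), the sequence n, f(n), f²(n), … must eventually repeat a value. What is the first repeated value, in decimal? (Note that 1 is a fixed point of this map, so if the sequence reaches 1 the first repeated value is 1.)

1358 = (9,5,2)_12 → 9³ + 5³ + 2³ = 729 + 125 + 8 = 862
862 = (5,11,10)_12 → 5³ + 11³ + 10³ = 125 + 1331 + 1000 = 2456
2456 = (1,5,0,8)_12 → 1³ + 5³ + 0³ + 8³ = 1 + 125 + 0 + 512 = 638
638 = (4,5,2)_12 → 4³ + 5³ + 2³ = 64 + 125 + 8 = 197
197 = (1,4,5)_12 → 1³ + 4³ + 5³ = 1 + 64 + 125 = 190
190 = (1,3,10)_12 → 1³ + 3³ + 10³ = 1 + 27 + 1000 = 1028
1028 = (7,1,8)_12 → 7³ + 1³ + 8³ = 343 + 1 + 512 = 856
856 = (5,11,4)_12 → 5³ + 11³ + 4³ = 125 + 1331 + 64 = 1520
1520 = (10,6,8)_12 → 10³ + 6³ + 8³ = 1000 + 216 + 512 = 1728
1728 = (1,0,0,0)_12 → 1³ + 0³ + 0³ + 0³ = 1 + 0 + 0 + 0 = 1  — reached the fixed point 1.
1 → 1, so 1 is the first repeated value.

1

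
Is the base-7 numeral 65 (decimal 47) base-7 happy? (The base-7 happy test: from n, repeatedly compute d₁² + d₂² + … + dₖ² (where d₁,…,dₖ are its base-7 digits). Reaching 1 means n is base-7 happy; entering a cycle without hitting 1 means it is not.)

47 = (6,5)_7 → 6² + 5² = 61
61 = (1,1,5)_7 → 1² + 1² + 5² = 27
27 = (3,6)_7 → 3² + 6² = 45
45 = (6,3)_7 → 6² + 3² = 45  — 45 already seen; the sequence cycles without reaching 1.

not base-7 happy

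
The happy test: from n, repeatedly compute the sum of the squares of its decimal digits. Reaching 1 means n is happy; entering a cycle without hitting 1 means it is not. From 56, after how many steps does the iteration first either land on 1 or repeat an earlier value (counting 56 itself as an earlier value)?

56 → 5² + 6² = 61
61 → 6² + 1² = 37
37 → 3² + 7² = 58
58 → 5² + 8² = 89
89 → 8² + 9² = 145
145 → 1² + 4² + 5² = 42
42 → 4² + 2² = 20
20 → 2² + 0² = 4
4 → 4² = 16
16 → 1² + 6² = 37  — 37 repeats.
That took 10 steps.

10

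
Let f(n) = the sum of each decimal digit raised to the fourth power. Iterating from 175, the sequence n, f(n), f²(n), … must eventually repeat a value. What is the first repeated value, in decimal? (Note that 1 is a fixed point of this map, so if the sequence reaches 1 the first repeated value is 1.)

175 → 3027
3027 → 2498
2498 → 10929
10929 → 13139
13139 → 6725
6725 → 4338
4338 → 4514
4514 → 1138
1138 → 4179
4179 → 9219
9219 → 13139  — 13139 already appeared earlier.

13139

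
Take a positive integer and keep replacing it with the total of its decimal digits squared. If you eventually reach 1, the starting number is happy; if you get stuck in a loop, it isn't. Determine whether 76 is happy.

76 → 85
85 → 89
89 → 145
145 → 42
42 → 20
20 → 4
4 → 16
16 → 37
37 → 58
58 → 89  — 89 already seen; the sequence cycles without reaching 1.

not happy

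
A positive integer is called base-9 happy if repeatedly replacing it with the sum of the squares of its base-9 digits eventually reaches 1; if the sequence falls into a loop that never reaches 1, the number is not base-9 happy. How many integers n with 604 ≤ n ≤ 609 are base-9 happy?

2

604: 604 → 66 → 58 → 52 → 74 → 68 → 74  — not base-9 happy
605: 605 → 69 → 85 → 17 → 65 → 53 → 89 → 65  — not base-9 happy
606: 606 → 74 → 68 → 74  — not base-9 happy
607: 607 → 81 → 1  — base-9 happy
608: 608 → 90 → 2 → 4 → 16 → 50 → 50  — not base-9 happy
609: 609 → 101 → 9 → 1  — base-9 happy
base-9 happy: 607, 609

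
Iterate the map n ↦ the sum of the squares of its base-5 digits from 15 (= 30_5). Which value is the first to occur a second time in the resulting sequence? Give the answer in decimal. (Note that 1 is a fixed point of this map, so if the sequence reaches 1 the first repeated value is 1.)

13

15 = (3,0)_5 → 3² + 0² = 9
9 = (1,4)_5 → 1² + 4² = 17
17 = (3,2)_5 → 3² + 2² = 13
13 = (2,3)_5 → 2² + 3² = 13  — 13 already appeared earlier.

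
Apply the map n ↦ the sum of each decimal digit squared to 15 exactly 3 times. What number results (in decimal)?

15 → 26
26 → 40
40 → 16

16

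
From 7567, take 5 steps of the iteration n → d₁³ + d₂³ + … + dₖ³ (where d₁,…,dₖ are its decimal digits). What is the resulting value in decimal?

352

7567 → 1027
1027 → 352
352 → 160
160 → 217
217 → 352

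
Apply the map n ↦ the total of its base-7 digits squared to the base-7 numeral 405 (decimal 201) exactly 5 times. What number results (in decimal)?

201 = (4,0,5)_7 → 4² + 0² + 5² = 16 + 0 + 25 = 41
41 = (5,6)_7 → 5² + 6² = 25 + 36 = 61
61 = (1,1,5)_7 → 1² + 1² + 5² = 1 + 1 + 25 = 27
27 = (3,6)_7 → 3² + 6² = 9 + 36 = 45
45 = (6,3)_7 → 6² + 3² = 36 + 9 = 45

45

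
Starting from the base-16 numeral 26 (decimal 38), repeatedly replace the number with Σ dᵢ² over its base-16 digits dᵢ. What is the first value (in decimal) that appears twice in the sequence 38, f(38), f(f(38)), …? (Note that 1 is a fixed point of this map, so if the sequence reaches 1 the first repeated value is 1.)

1

38 = (2,6)_16 → 2² + 6² = 40
40 = (2,8)_16 → 2² + 8² = 68
68 = (4,4)_16 → 4² + 4² = 32
32 = (2,0)_16 → 2² + 0² = 4
4 = (4)_16 → 4² = 16
16 = (1,0)_16 → 1² + 0² = 1  — reached the fixed point 1.
1 → 1, so 1 is the first repeated value.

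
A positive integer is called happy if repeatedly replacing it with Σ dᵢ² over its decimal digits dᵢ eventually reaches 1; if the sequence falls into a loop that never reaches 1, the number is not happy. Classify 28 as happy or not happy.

28 → 2² + 8² = 68
68 → 6² + 8² = 100
100 → 1² + 0² + 0² = 1  — reached 1.

happy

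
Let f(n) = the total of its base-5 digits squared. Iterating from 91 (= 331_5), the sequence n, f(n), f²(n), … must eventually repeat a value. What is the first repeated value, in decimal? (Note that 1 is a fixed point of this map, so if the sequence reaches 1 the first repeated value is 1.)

1

91 = (3,3,1)_5 → 3² + 3² + 1² = 9 + 9 + 1 = 19
19 = (3,4)_5 → 3² + 4² = 9 + 16 = 25
25 = (1,0,0)_5 → 1² + 0² + 0² = 1 + 0 + 0 = 1  — reached the fixed point 1.
1 → 1, so 1 is the first repeated value.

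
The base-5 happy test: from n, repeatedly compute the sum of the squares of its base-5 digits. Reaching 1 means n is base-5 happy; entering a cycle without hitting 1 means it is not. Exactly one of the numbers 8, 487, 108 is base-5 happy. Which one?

8: 8 → 10 → 4 → 16 → 10  — repeats 10 (not base-5 happy)
487: 487 → 33 → 11 → 5 → 1  — reaches 1 (base-5 happy)
108: 108 → 26 → 2 → 4 → 16 → 10 → 4  — repeats 4 (not base-5 happy)

487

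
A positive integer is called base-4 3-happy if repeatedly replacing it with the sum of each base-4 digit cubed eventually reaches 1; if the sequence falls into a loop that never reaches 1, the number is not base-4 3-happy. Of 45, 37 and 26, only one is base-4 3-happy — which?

37

45: 45 → 36 → 9 → 9  — repeats 9 (not base-4 3-happy)
37: 37 → 10 → 16 → 1  — reaches 1 (base-4 3-happy)
26: 26 → 17 → 2 → 8 → 8  — repeats 8 (not base-4 3-happy)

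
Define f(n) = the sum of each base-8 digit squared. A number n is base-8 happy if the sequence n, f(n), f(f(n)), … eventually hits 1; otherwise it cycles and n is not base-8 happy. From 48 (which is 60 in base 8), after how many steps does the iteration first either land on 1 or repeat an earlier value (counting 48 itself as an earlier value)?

48 = (6,0)_8 → 6² + 0² = 36
36 = (4,4)_8 → 4² + 4² = 32
32 = (4,0)_8 → 4² + 0² = 16
16 = (2,0)_8 → 2² + 0² = 4
4 = (4)_8 → 4² = 16  — 16 repeats.
That took 5 steps.

5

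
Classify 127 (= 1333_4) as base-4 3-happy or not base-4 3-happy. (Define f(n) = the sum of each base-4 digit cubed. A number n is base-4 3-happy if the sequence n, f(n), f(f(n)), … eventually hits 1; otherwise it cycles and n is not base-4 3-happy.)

base-4 3-happy

127 = (1,3,3,3)_4 → 82
82 = (1,1,0,2)_4 → 10
10 = (2,2)_4 → 16
16 = (1,0,0)_4 → 1  — reached 1.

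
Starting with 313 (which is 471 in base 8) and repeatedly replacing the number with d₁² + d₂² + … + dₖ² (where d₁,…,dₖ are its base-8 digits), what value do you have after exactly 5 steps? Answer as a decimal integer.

313 = (4,7,1)_8 → 4² + 7² + 1² = 66
66 = (1,0,2)_8 → 1² + 0² + 2² = 5
5 = (5)_8 → 5² = 25
25 = (3,1)_8 → 3² + 1² = 10
10 = (1,2)_8 → 1² + 2² = 5

5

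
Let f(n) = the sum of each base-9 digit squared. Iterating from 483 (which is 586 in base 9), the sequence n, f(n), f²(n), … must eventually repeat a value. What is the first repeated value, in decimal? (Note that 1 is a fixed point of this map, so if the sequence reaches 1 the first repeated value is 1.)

1

483 = (5,8,6)_9 → 5² + 8² + 6² = 125
125 = (1,4,8)_9 → 1² + 4² + 8² = 81
81 = (1,0,0)_9 → 1² + 0² + 0² = 1  — reached the fixed point 1.
1 → 1, so 1 is the first repeated value.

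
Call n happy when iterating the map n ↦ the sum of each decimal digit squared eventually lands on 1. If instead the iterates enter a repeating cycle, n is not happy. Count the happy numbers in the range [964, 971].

2

964: 964 → 133 → 19 → 82 → 68 → 100 → 1  — happy
965: 965 → 142 → 21 → 5 → 25 → 29 → 85 → 89 → 145 → 42 → 20 → 4 → 16 → 37 → 58 → 89  — not happy
966: 966 → 153 → 35 → 34 → 25 → 29 → 85 → 89 → 145 → 42 → 20 → 4 → 16 → 37 → 58 → 89  — not happy
967: 967 → 166 → 73 → 58 → 89 → 145 → 42 → 20 → 4 → 16 → 37 → 58  — not happy
968: 968 → 181 → 66 → 72 → 53 → 34 → 25 → 29 → 85 → 89 → 145 → 42 → 20 → 4 → 16 → 37 → 58 → 89  — not happy
969: 969 → 198 → 146 → 53 → 34 → 25 → 29 → 85 → 89 → 145 → 42 → 20 → 4 → 16 → 37 → 58 → 89  — not happy
970: 970 → 130 → 10 → 1  — happy
971: 971 → 131 → 11 → 2 → 4 → 16 → 37 → 58 → 89 → 145 → 42 → 20 → 4  — not happy
happy: 964, 970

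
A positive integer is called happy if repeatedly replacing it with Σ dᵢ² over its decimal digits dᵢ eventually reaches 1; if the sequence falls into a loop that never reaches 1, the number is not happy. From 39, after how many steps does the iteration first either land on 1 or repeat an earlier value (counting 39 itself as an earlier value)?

13

39 → 3² + 9² = 9 + 81 = 90
90 → 9² + 0² = 81 + 0 = 81
81 → 8² + 1² = 64 + 1 = 65
65 → 6² + 5² = 36 + 25 = 61
61 → 6² + 1² = 36 + 1 = 37
37 → 3² + 7² = 9 + 49 = 58
58 → 5² + 8² = 25 + 64 = 89
89 → 8² + 9² = 64 + 81 = 145
145 → 1² + 4² + 5² = 1 + 16 + 25 = 42
42 → 4² + 2² = 16 + 4 = 20
20 → 2² + 0² = 4 + 0 = 4
4 → 4² = 16
16 → 1² + 6² = 1 + 36 = 37  — 37 repeats.
That took 13 steps.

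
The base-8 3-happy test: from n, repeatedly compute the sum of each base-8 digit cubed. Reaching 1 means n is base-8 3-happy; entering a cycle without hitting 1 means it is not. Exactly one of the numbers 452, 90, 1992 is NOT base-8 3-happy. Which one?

452: 452 → 407 → 567 → 560 → 217 → 55 → 559 → 469 → 476 → 434 → 440 → 559  — repeats 559 (not base-8 3-happy)
90: 90 → 36 → 128 → 8 → 1  — reaches 1 (base-8 3-happy)
1992: 1992 → 371 → 368 → 341 → 258 → 72 → 2 → 8 → 1  — reaches 1 (base-8 3-happy)

452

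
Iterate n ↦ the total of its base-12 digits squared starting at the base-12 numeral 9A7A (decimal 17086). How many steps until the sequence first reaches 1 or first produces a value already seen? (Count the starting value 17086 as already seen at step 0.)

17086 = (9,10,7,10)_12 → 9² + 10² + 7² + 10² = 330
330 = (2,3,6)_12 → 2² + 3² + 6² = 49
49 = (4,1)_12 → 4² + 1² = 17
17 = (1,5)_12 → 1² + 5² = 26
26 = (2,2)_12 → 2² + 2² = 8
8 = (8)_12 → 8² = 64
64 = (5,4)_12 → 5² + 4² = 41
41 = (3,5)_12 → 3² + 5² = 34
34 = (2,10)_12 → 2² + 10² = 104
104 = (8,8)_12 → 8² + 8² = 128
128 = (10,8)_12 → 10² + 8² = 164
164 = (1,1,8)_12 → 1² + 1² + 8² = 66
66 = (5,6)_12 → 5² + 6² = 61
61 = (5,1)_12 → 5² + 1² = 26  — 26 repeats.
That took 14 steps.

14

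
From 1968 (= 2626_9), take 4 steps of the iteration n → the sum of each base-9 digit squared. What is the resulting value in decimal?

18

1968 = (2,6,2,6)_9 → 2² + 6² + 2² + 6² = 80
80 = (8,8)_9 → 8² + 8² = 128
128 = (1,5,2)_9 → 1² + 5² + 2² = 30
30 = (3,3)_9 → 3² + 3² = 18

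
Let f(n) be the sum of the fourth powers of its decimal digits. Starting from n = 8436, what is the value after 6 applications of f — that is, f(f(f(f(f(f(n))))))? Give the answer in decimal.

8436 → 8⁴ + 4⁴ + 3⁴ + 6⁴ = 4096 + 256 + 81 + 1296 = 5729
5729 → 5⁴ + 7⁴ + 2⁴ + 9⁴ = 625 + 2401 + 16 + 6561 = 9603
9603 → 9⁴ + 6⁴ + 0⁴ + 3⁴ = 6561 + 1296 + 0 + 81 = 7938
7938 → 7⁴ + 9⁴ + 3⁴ + 8⁴ = 2401 + 6561 + 81 + 4096 = 13139
13139 → 1⁴ + 3⁴ + 1⁴ + 3⁴ + 9⁴ = 1 + 81 + 1 + 81 + 6561 = 6725
6725 → 6⁴ + 7⁴ + 2⁴ + 5⁴ = 1296 + 2401 + 16 + 625 = 4338

4338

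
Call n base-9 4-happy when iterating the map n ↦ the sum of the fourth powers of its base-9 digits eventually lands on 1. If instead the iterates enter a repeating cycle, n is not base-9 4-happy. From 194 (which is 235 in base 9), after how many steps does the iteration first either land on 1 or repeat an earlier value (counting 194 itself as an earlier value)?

194 = (2,3,5)_9 → 2⁴ + 3⁴ + 5⁴ = 16 + 81 + 625 = 722
722 = (8,8,2)_9 → 8⁴ + 8⁴ + 2⁴ = 4096 + 4096 + 16 = 8208
8208 = (1,2,2,3,0)_9 → 1⁴ + 2⁴ + 2⁴ + 3⁴ + 0⁴ = 1 + 16 + 16 + 81 + 0 = 114
114 = (1,3,6)_9 → 1⁴ + 3⁴ + 6⁴ = 1 + 81 + 1296 = 1378
1378 = (1,8,0,1)_9 → 1⁴ + 8⁴ + 0⁴ + 1⁴ = 1 + 4096 + 0 + 1 = 4098
4098 = (5,5,5,3)_9 → 5⁴ + 5⁴ + 5⁴ + 3⁴ = 625 + 625 + 625 + 81 = 1956
1956 = (2,6,1,3)_9 → 2⁴ + 6⁴ + 1⁴ + 3⁴ = 16 + 1296 + 1 + 81 = 1394
1394 = (1,8,1,8)_9 → 1⁴ + 8⁴ + 1⁴ + 8⁴ = 1 + 4096 + 1 + 4096 = 8194
8194 = (1,2,2,1,4)_9 → 1⁴ + 2⁴ + 2⁴ + 1⁴ + 4⁴ = 1 + 16 + 16 + 1 + 256 = 290
290 = (3,5,2)_9 → 3⁴ + 5⁴ + 2⁴ = 81 + 625 + 16 = 722  — 722 repeats.
That took 10 steps.

10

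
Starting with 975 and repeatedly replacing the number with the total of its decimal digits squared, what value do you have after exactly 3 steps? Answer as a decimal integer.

975 → 9² + 7² + 5² = 155
155 → 1² + 5² + 5² = 51
51 → 5² + 1² = 26

26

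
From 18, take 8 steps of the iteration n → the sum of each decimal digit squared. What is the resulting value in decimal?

20

18 → 1² + 8² = 65
65 → 6² + 5² = 61
61 → 6² + 1² = 37
37 → 3² + 7² = 58
58 → 5² + 8² = 89
89 → 8² + 9² = 145
145 → 1² + 4² + 5² = 42
42 → 4² + 2² = 20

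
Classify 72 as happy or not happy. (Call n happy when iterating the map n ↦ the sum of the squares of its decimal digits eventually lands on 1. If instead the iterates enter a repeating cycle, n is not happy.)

72 → 7² + 2² = 53
53 → 5² + 3² = 34
34 → 3² + 4² = 25
25 → 2² + 5² = 29
29 → 2² + 9² = 85
85 → 8² + 5² = 89
89 → 8² + 9² = 145
145 → 1² + 4² + 5² = 42
42 → 4² + 2² = 20
20 → 2² + 0² = 4
4 → 4² = 16
16 → 1² + 6² = 37
37 → 3² + 7² = 58
58 → 5² + 8² = 89  — 89 already seen; the sequence cycles without reaching 1.

not happy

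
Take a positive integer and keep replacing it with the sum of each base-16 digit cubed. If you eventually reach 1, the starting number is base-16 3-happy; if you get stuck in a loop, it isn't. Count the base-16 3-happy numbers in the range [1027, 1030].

1

1027: 1027 → 91 → 1456 → 1456  — not base-16 3-happy
1028: 1028 → 128 → 512 → 8 → 512  — not base-16 3-happy
1029: 1029 → 189 → 3528 → 4437 → 252 → 5103 → 6147 → 540 → 1737 → 2673 → 1344 → 189  — not base-16 3-happy
1030: 1030 → 280 → 514 → 16 → 1  — base-16 3-happy
base-16 3-happy: 1030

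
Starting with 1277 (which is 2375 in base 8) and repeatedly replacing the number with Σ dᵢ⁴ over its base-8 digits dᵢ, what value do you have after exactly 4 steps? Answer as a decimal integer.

1277 = (2,3,7,5)_8 → 3123
3123 = (6,0,6,3)_8 → 2673
2673 = (5,1,6,1)_8 → 1923
1923 = (3,6,0,3)_8 → 1458

1458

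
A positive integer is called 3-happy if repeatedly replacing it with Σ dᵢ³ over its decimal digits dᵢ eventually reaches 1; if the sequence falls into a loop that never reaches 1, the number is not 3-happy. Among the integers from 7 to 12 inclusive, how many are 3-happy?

1

7: 7 → 343 → 118 → 514 → 190 → 730 → 370 → 370  — not 3-happy
8: 8 → 512 → 134 → 92 → 737 → 713 → 371 → 371  — not 3-happy
9: 9 → 729 → 1080 → 513 → 153 → 153  — not 3-happy
10: 10 → 1  — 3-happy
11: 11 → 2 → 8 → 512 → 134 → 92 → 737 → 713 → 371 → 371  — not 3-happy
12: 12 → 9 → 729 → 1080 → 513 → 153 → 153  — not 3-happy
3-happy: 10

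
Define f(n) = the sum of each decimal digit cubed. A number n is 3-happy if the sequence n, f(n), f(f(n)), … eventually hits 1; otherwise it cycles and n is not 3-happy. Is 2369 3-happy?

not 3-happy

2369 → 2³ + 3³ + 6³ + 9³ = 980
980 → 9³ + 8³ + 0³ = 1241
1241 → 1³ + 2³ + 4³ + 1³ = 74
74 → 7³ + 4³ = 407
407 → 4³ + 0³ + 7³ = 407  — 407 already seen; the sequence cycles without reaching 1.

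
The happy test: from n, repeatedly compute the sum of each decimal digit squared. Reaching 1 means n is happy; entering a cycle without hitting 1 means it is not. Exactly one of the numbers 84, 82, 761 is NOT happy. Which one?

84

84: 84 → 80 → 64 → 52 → 29 → 85 → 89 → 145 → 42 → 20 → 4 → 16 → 37 → 58 → 89  — repeats 89 (not happy)
82: 82 → 68 → 100 → 1  — reaches 1 (happy)
761: 761 → 86 → 100 → 1  — reaches 1 (happy)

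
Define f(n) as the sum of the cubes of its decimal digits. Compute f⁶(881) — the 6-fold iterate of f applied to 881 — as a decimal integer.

881 → 8³ + 8³ + 1³ = 512 + 512 + 1 = 1025
1025 → 1³ + 0³ + 2³ + 5³ = 1 + 0 + 8 + 125 = 134
134 → 1³ + 3³ + 4³ = 1 + 27 + 64 = 92
92 → 9³ + 2³ = 729 + 8 = 737
737 → 7³ + 3³ + 7³ = 343 + 27 + 343 = 713
713 → 7³ + 1³ + 3³ = 343 + 1 + 27 = 371

371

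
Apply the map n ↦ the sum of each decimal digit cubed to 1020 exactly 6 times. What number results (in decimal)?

153

1020 → 9
9 → 729
729 → 1080
1080 → 513
513 → 153
153 → 153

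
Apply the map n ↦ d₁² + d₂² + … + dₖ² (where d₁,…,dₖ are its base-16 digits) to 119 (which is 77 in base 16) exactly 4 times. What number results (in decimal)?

32

119 = (7,7)_16 → 7² + 7² = 49 + 49 = 98
98 = (6,2)_16 → 6² + 2² = 36 + 4 = 40
40 = (2,8)_16 → 2² + 8² = 4 + 64 = 68
68 = (4,4)_16 → 4² + 4² = 16 + 16 = 32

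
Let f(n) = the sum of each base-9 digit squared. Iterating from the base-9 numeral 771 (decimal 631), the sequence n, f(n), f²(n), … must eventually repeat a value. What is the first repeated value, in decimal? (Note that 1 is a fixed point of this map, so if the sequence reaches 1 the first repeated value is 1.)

631 = (7,7,1)_9 → 99
99 = (1,2,0)_9 → 5
5 = (5)_9 → 25
25 = (2,7)_9 → 53
53 = (5,8)_9 → 89
89 = (1,0,8)_9 → 65
65 = (7,2)_9 → 53  — 53 already appeared earlier.

53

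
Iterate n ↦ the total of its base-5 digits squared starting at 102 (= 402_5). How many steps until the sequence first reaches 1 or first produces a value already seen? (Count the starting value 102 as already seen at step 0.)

5

102 = (4,0,2)_5 → 4² + 0² + 2² = 20
20 = (4,0)_5 → 4² + 0² = 16
16 = (3,1)_5 → 3² + 1² = 10
10 = (2,0)_5 → 2² + 0² = 4
4 = (4)_5 → 4² = 16  — 16 repeats.
That took 5 steps.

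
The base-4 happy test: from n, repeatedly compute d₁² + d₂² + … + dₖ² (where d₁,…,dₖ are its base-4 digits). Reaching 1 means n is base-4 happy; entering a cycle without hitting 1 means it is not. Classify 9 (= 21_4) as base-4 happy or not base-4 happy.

base-4 happy

9 = (2,1)_4 → 5
5 = (1,1)_4 → 2
2 = (2)_4 → 4
4 = (1,0)_4 → 1  — reached 1.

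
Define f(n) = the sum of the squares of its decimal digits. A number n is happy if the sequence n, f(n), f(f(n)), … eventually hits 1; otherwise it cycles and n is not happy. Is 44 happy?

44 → 4² + 4² = 32
32 → 3² + 2² = 13
13 → 1² + 3² = 10
10 → 1² + 0² = 1  — reached 1.

happy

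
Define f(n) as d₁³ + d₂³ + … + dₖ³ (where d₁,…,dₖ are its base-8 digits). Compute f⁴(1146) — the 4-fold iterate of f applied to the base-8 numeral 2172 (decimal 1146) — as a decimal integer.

1146 = (2,1,7,2)_8 → 360
360 = (5,5,0)_8 → 250
250 = (3,7,2)_8 → 378
378 = (5,7,2)_8 → 476

476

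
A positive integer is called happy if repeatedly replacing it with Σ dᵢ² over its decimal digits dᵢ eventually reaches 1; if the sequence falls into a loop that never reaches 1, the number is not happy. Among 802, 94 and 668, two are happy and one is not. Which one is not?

668

802: 802 → 68 → 100 → 1  — reaches 1 (happy)
94: 94 → 97 → 130 → 10 → 1  — reaches 1 (happy)
668: 668 → 136 → 46 → 52 → 29 → 85 → 89 → 145 → 42 → 20 → 4 → 16 → 37 → 58 → 89  — repeats 89 (not happy)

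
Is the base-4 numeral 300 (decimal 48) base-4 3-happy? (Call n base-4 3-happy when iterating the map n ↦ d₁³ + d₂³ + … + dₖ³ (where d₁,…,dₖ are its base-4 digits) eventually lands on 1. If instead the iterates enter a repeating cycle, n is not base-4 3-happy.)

48 = (3,0,0)_4 → 3³ + 0³ + 0³ = 27 + 0 + 0 = 27
27 = (1,2,3)_4 → 1³ + 2³ + 3³ = 1 + 8 + 27 = 36
36 = (2,1,0)_4 → 2³ + 1³ + 0³ = 8 + 1 + 0 = 9
9 = (2,1)_4 → 2³ + 1³ = 8 + 1 = 9  — 9 already seen; the sequence cycles without reaching 1.

not base-4 3-happy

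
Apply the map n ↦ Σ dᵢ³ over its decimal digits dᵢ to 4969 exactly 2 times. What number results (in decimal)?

883

4969 → 4³ + 9³ + 6³ + 9³ = 1738
1738 → 1³ + 7³ + 3³ + 8³ = 883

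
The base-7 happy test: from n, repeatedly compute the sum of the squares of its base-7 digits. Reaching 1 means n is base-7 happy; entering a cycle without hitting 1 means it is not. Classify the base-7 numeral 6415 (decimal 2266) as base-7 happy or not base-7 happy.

not base-7 happy

2266 = (6,4,1,5)_7 → 6² + 4² + 1² + 5² = 78
78 = (1,4,1)_7 → 1² + 4² + 1² = 18
18 = (2,4)_7 → 2² + 4² = 20
20 = (2,6)_7 → 2² + 6² = 40
40 = (5,5)_7 → 5² + 5² = 50
50 = (1,0,1)_7 → 1² + 0² + 1² = 2
2 = (2)_7 → 2² = 4
4 = (4)_7 → 4² = 16
16 = (2,2)_7 → 2² + 2² = 8
8 = (1,1)_7 → 1² + 1² = 2  — 2 already seen; the sequence cycles without reaching 1.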